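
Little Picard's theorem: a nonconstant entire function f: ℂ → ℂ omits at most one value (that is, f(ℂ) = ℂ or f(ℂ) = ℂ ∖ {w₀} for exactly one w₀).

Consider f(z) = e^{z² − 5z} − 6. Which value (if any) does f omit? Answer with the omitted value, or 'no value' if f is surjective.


Little Picard bounds the complement of f(ℂ) to at most one point.
The exponent g(z) = z² − 5z is a nonconstant polynomial, hence surjective onto ℂ. So e^{g(z)} takes every value in {e^w : w ∈ ℂ} = ℂ ∖ {0}. Adding -6 shifts the range to ℂ ∖ {-6}. f omits exactly -6.

Omitted value: -6.


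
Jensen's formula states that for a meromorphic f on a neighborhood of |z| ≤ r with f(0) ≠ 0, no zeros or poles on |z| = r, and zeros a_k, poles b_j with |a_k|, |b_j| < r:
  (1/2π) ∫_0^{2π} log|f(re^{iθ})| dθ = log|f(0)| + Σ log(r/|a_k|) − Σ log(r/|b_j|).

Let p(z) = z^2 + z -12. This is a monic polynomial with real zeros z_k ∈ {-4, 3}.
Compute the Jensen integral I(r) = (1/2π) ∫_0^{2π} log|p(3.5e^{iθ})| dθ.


Zeros: -4, 3; r = 3.5.
Inside |z| < r: 3. Outside (|z| ≥ r): -4.
p(0) = -12, so log|p(0)| = log(12) = 2.4849.
Apply Jensen: I(r) = log|p(0)| + Σ_k log(r/|z_k|), summed over zeros inside |z| < r.
  log(r/|z_k|) for z_k = 3: log(3.5/3) = 0.1542
  Outside zeros (-4) contribute nothing to the Jensen sum.
Sum over inside zeros: 0.1542.
I(r) = log|p(0)| + (inside sum) = 2.4849 + 0.1542 = 2.6391.
Note: since some zeros are outside |z| ≤ r, the simplified n·log(r) form does NOT apply — only the inside zeros contribute.

I(r) ≈ 2.6391.


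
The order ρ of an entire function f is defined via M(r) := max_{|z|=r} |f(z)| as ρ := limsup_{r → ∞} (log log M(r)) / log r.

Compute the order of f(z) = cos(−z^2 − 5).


Write cos(w) = (e^{iw} ± e^{−iw})/(2 or 2i), so |cos(w)| ≤ e^{|w|}. With w = −z^2 − 5, |w| ≤ 1r^2 + 5 on |z|=r, giving M(r) ≤ e^{1r^2 + 5} and ρ ≤ 2. For the lower bound, choose z on |z|=r with -1z^2 purely imaginary of modulus 1r^2; then |cos(−z^2 − 5)| grows like e^{1r^2}/2, so ρ ≥ 2. Hence ρ = 2.
Therefore ρ = 2.

Order ρ = 2.


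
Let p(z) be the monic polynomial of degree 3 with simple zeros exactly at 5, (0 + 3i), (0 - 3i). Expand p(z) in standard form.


The polynomial is p(z) = ∏_{α ∈ S} (z − α), where S = {5, (0 + 3i), (0 - 3i)}.
Expanding the product yields: p(z) = z^3 -5·z^2 + 9·z -45.
Note conjugate pairs combine to real quadratics: (z − (0+3i))(z − (0−3i)) = z² + 9.
The resulting polynomial has degree 3 and real coefficients as required.

p(z) = z^3 -5·z^2 + 9·z -45.


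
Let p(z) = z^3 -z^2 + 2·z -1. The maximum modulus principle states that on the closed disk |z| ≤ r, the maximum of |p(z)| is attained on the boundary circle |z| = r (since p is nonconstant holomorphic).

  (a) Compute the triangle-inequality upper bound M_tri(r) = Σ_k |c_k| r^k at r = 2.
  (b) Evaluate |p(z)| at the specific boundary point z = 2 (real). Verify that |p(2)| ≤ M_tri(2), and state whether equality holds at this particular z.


Coefficients: c_0 = -1, c_1 = 2, c_2 = -1, c_3 = 1. Radius r = 2.
Part (a). Triangle bound: M_tri(r) = Σ_k |c_k| r^k
  = |-1|·2^0 + |2|·2^1 + |-1|·2^2 + |1|·2^3
  = 1 + 4 + 4 + 8 = 17.
This bounds M(r) := max_{|z|=r} |p(z)| from above; equality holds iff all terms c_k z^k can be made to align in phase at a single z on |z|=r.
Part (b). At z = 2 (real, on the circle |z| = r):
  p(2) = (-1)·2^0 + (2)·2^1 + (-1)·2^2 + (1)·2^3 = 7.
  |p(2)| = 7.
Check: |p(2)| = 7 ≤ 17 = M_tri(2). ✓ Equality does not hold at z = 2 (the coefficients have mixed signs, so the terms do not all align in phase there).

M_tri(2) = 17; |p(2)| = 7; equality at z=2: no.


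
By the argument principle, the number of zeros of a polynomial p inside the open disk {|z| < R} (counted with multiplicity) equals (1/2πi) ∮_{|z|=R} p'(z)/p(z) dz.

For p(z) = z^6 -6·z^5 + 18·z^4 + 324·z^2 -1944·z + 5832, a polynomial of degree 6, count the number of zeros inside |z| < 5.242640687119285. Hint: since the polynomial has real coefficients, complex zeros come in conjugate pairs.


The zeros of p are: (3 + 3i), (3 - 3i), (3 + 3i), (3 - 3i), (-3 + 3i), (-3 - 3i).
Their magnitudes are: 4.243, 4.243, 4.243, 4.243, 4.243, 4.243.
Zeros with |z| < R = 5.242640687119285: (3 + 3i), (3 - 3i), (3 + 3i), (3 - 3i), (-3 + 3i), (-3 - 3i).
Count = 6.
By the argument principle, (1/2πi) ∮_{|z|=R} p'(z)/p(z) dz equals exactly this count.

Number of zeros inside |z| < 5.242640687119285: 6.


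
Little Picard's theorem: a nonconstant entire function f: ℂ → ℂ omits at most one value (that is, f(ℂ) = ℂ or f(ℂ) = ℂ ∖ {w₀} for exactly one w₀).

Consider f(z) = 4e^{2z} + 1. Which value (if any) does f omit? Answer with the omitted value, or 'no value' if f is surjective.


Little Picard bounds the complement of f(ℂ) to at most one point.
e^{2z} is never zero on ℂ, so 4·e^{2z} takes every value in ℂ ∖ {0}. Adding 1 shifts the range to ℂ ∖ {1}. Thus f omits exactly the value 1.

Omitted value: 1.


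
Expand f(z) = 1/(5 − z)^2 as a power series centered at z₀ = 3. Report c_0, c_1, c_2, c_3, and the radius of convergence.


Let w = z − z₀, so z = z₀ + w.
Then 5 − z = 5 − (z₀ + w) = (5 − z₀) − w = 2 − w.
f(z) = 1/(2 − w)^2 = (1/(2)^2) · (1 − w/(2))^{−2}.
By the binomial series (1−u)^{−2} = Σ_{n≥0} C(n+1, 1) u^n for |u|<1, with u = w/(2):
  c_n = C(n+1, 1) / (2)^(n+2).
  c_0 = 1/(2)^2 = 1/4.
  c_1 = 2/(2)^3 = 1/4.
  c_2 = 3/(2)^4 = 3/16.
  c_3 = 4/(2)^5 = 1/8.
The series is valid for |w/d| < 1, i.e. |z − z₀| < |d|.
Radius of convergence: R = |5 − z₀| = |2| = 2 (distance from z₀ to the singularity z = 5).

c_0 = 1/4, c_1 = 1/4, c_2 = 3/16, c_3 = 1/8; R = 2.


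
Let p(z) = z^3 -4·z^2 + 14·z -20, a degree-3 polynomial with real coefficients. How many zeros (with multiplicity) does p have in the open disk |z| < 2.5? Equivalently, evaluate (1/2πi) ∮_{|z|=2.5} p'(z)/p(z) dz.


The zeros of p are: (1 + 3i), (1 - 3i), 2.
Their magnitudes are: 3.162, 3.162, 2.
Zeros with |z| < R = 2.5: 2.
Count = 1.
By the argument principle, (1/2πi) ∮_{|z|=R} p'(z)/p(z) dz equals exactly this count.

Number of zeros inside |z| < 2.5: 1.


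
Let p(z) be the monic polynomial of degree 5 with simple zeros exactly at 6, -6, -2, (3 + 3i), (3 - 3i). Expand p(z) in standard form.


The polynomial is p(z) = ∏_{α ∈ S} (z − α), where S = {6, -6, -2, (3 + 3i), (3 - 3i)}.
Expanding the product yields: p(z) = z^5 -4·z^4 -30·z^3 + 180·z^2 -216·z -1296.
Note conjugate pairs combine to real quadratics: (z − (3+3i))(z − (3−3i)) = z² − 6z + 18.
The resulting polynomial has degree 5 and real coefficients as required.

p(z) = z^5 -4·z^4 -30·z^3 + 180·z^2 -216·z -1296.


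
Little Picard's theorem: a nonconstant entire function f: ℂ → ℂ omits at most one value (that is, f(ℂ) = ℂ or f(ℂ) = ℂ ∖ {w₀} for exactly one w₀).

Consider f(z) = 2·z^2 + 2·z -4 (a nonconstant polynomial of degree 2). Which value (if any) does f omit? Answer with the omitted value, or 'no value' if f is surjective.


Little Picard bounds the complement of f(ℂ) to at most one point.
For every w ∈ ℂ, the equation p(z) − w = 0 is a nonconstant polynomial in z and hence has at least one root by the fundamental theorem of algebra. So p is surjective onto ℂ, omitting no value.

Omitted value: no value.


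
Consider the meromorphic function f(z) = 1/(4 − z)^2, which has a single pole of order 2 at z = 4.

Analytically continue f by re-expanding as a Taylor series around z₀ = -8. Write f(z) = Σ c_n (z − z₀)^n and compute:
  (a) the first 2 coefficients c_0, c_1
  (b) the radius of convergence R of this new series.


Let w = z − z₀, so z = z₀ + w.
Then 4 − z = 4 − (z₀ + w) = (4 − z₀) − w = 12 − w.
f(z) = 1/(12 − w)^2 = (1/(12)^2) · (1 − w/(12))^{−2}.
By the binomial series (1−u)^{−2} = Σ_{n≥0} C(n+1, 1) u^n for |u|<1, with u = w/(12):
  c_n = C(n+1, 1) / (12)^(n+2).
  c_0 = 1/(12)^2 = 1/144.
  c_1 = 2/(12)^3 = 1/864.
The series is valid for |w/d| < 1, i.e. |z − z₀| < |d|.
Radius of convergence: R = |4 − z₀| = |12| = 12 (distance from z₀ to the singularity z = 4).

c_0 = 1/144, c_1 = 1/864; R = 12.


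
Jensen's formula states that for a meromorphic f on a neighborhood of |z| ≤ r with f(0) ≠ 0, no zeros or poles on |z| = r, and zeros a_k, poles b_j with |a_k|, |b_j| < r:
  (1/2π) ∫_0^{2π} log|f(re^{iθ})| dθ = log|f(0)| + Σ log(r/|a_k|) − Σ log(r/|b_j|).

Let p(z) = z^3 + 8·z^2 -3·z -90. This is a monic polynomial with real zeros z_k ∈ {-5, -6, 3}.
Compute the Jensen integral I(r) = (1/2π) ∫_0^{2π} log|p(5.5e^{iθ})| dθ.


Zeros: -6, -5, 3; r = 5.5.
Inside |z| < r: -5, 3. Outside (|z| ≥ r): -6.
p(0) = -90, so log|p(0)| = log(90) = 4.4998.
Apply Jensen: I(r) = log|p(0)| + Σ_k log(r/|z_k|), summed over zeros inside |z| < r.
  log(r/|z_k|) for z_k = -5: log(5.5/5) = 0.0953
  log(r/|z_k|) for z_k = 3: log(5.5/3) = 0.6061
  Outside zeros (-6) contribute nothing to the Jensen sum.
Sum over inside zeros: 0.7014.
I(r) = log|p(0)| + (inside sum) = 4.4998 + 0.7014 = 5.2013.
Note: since some zeros are outside |z| ≤ r, the simplified n·log(r) form does NOT apply — only the inside zeros contribute.

I(r) ≈ 5.2013.


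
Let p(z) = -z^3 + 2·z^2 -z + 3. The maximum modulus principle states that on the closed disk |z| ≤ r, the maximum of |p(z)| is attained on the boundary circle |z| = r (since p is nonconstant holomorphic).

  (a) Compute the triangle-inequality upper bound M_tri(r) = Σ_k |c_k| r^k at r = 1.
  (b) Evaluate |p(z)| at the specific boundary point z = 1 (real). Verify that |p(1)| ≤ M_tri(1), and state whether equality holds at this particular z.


Coefficients: c_0 = 3, c_1 = -1, c_2 = 2, c_3 = -1. Radius r = 1.
Part (a). Triangle bound: M_tri(r) = Σ_k |c_k| r^k
  = |3|·1^0 + |-1|·1^1 + |2|·1^2 + |-1|·1^3
  = 3 + 1 + 2 + 1 = 7.
This bounds M(r) := max_{|z|=r} |p(z)| from above; equality holds iff all terms c_k z^k can be made to align in phase at a single z on |z|=r.
Part (b). At z = 1 (real, on the circle |z| = r):
  p(1) = (3)·1^0 + (-1)·1^1 + (2)·1^2 + (-1)·1^3 = 3.
  |p(1)| = 3.
Check: |p(1)| = 3 ≤ 7 = M_tri(1). ✓ Equality does not hold at z = 1 (the coefficients have mixed signs, so the terms do not all align in phase there).

M_tri(1) = 7; |p(1)| = 3; equality at z=1: no.


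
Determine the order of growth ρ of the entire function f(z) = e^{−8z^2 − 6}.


|e^{−8z^2 − 6}| = e^{Re(-8·z^2) + -6} ≤ e^{8|z|^2 + -6} = e^{8r^2 + -6} on |z| = r, so ρ ≤ 2. Choosing z on |z|=r so that -8·z^2 is real positive (always possible by picking arg z appropriately) gives |f(z)| = e^{8r^2 + -6}, matching the bound. The additive constant -6 does not affect log log M(r) ~ 2·log r. Hence ρ = 2.
Therefore ρ = 2.

Order ρ = 2.


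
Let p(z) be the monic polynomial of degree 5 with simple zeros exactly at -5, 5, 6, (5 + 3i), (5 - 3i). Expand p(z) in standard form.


The polynomial is p(z) = ∏_{α ∈ S} (z − α), where S = {-5, 5, 6, (5 + 3i), (5 - 3i)}.
Expanding the product yields: p(z) = z^5 -16·z^4 + 69·z^3 + 196·z^2 -2350·z + 5100.
Note conjugate pairs combine to real quadratics: (z − (5+3i))(z − (5−3i)) = z² − 10z + 34.
The resulting polynomial has degree 5 and real coefficients as required.

p(z) = z^5 -16·z^4 + 69·z^3 + 196·z^2 -2350·z + 5100.


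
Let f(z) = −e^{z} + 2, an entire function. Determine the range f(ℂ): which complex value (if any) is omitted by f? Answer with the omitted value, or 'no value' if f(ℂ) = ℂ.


Little Picard bounds the complement of f(ℂ) to at most one point.
e^{z} is never zero on ℂ, so -1·e^{z} takes every value in ℂ ∖ {0}. Adding 2 shifts the range to ℂ ∖ {2}. Thus f omits exactly the value 2.

Omitted value: 2.


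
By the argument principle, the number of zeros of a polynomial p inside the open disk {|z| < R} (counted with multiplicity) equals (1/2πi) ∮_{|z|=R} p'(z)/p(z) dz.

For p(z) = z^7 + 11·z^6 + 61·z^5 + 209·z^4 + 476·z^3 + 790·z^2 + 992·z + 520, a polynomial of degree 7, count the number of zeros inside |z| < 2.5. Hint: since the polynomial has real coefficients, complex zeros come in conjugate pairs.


The zeros of p are: (-2 + 3i), (-2 - 3i), -1, (0 + 2i), (0 - 2i), (-3 + 1i), (-3 - 1i).
Their magnitudes are: 3.606, 3.606, 1, 2, 2, 3.162, 3.162.
Zeros with |z| < R = 2.5: -1, (0 + 2i), (0 - 2i).
Count = 3.
By the argument principle, (1/2πi) ∮_{|z|=R} p'(z)/p(z) dz equals exactly this count.

Number of zeros inside |z| < 2.5: 3.


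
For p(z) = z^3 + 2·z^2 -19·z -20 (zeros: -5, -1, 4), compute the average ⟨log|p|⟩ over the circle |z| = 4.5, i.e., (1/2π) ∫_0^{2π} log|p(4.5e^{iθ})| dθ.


Zeros: -5, -1, 4; r = 4.5.
Inside |z| < r: -1, 4. Outside (|z| ≥ r): -5.
p(0) = -20, so log|p(0)| = log(20) = 2.9957.
Apply Jensen: I(r) = log|p(0)| + Σ_k log(r/|z_k|), summed over zeros inside |z| < r.
  log(r/|z_k|) for z_k = -1: log(4.5/1) = 1.5041
  log(r/|z_k|) for z_k = 4: log(4.5/4) = 0.1178
  Outside zeros (-5) contribute nothing to the Jensen sum.
Sum over inside zeros: 1.6219.
I(r) = log|p(0)| + (inside sum) = 2.9957 + 1.6219 = 4.6176.
Note: since some zeros are outside |z| ≤ r, the simplified n·log(r) form does NOT apply — only the inside zeros contribute.

I(r) ≈ 4.6176.


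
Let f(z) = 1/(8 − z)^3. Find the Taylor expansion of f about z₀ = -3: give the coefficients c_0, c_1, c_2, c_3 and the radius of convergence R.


Let w = z − z₀, so z = z₀ + w.
Then 8 − z = 8 − (z₀ + w) = (8 − z₀) − w = 11 − w.
f(z) = 1/(11 − w)^3 = (1/(11)^3) · (1 − w/(11))^{−3}.
By the binomial series (1−u)^{−3} = Σ_{n≥0} C(n+2, 2) u^n for |u|<1, with u = w/(11):
  c_n = C(n+2, 2) / (11)^(n+3).
  c_0 = 1/(11)^3 = 1/1331.
  c_1 = 3/(11)^4 = 3/14641.
  c_2 = 6/(11)^5 = 6/161051.
  c_3 = 10/(11)^6 = 10/1771561.
The series is valid for |w/d| < 1, i.e. |z − z₀| < |d|.
Radius of convergence: R = |8 − z₀| = |11| = 11 (distance from z₀ to the singularity z = 8).

c_0 = 1/1331, c_1 = 3/14641, c_2 = 6/161051, c_3 = 10/1771561; R = 11.


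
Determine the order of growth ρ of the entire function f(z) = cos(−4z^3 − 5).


Write cos(w) = (e^{iw} ± e^{−iw})/(2 or 2i), so |cos(w)| ≤ e^{|w|}. With w = −4z^3 − 5, |w| ≤ 4r^3 + 5 on |z|=r, giving M(r) ≤ e^{4r^3 + 5} and ρ ≤ 3. For the lower bound, choose z on |z|=r with -4z^3 purely imaginary of modulus 4r^3; then |cos(−4z^3 − 5)| grows like e^{4r^3}/2, so ρ ≥ 3. Hence ρ = 3.
Therefore ρ = 3.

Order ρ = 3.


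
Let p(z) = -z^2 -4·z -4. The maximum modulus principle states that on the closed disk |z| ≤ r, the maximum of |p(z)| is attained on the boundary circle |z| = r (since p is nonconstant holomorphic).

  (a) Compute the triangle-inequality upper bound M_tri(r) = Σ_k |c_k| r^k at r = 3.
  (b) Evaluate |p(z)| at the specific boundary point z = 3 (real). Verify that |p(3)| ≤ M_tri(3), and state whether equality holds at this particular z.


Coefficients: c_0 = -4, c_1 = -4, c_2 = -1. Radius r = 3.
Part (a). Triangle bound: M_tri(r) = Σ_k |c_k| r^k
  = |-4|·3^0 + |-4|·3^1 + |-1|·3^2
  = 4 + 12 + 9 = 25.
This bounds M(r) := max_{|z|=r} |p(z)| from above; equality holds iff all terms c_k z^k can be made to align in phase at a single z on |z|=r.
Part (b). At z = 3 (real, on the circle |z| = r):
  p(3) = (-4)·3^0 + (-4)·3^1 + (-1)·3^2 = -25.
  |p(3)| = 25.
Since all nonzero coefficients share the same sign, |p(3)| = 25 = M_tri(3); the triangle bound is attained at z = 3, so in fact M(r) = 25.

M_tri(3) = 25; |p(3)| = 25; equality at z=3: yes.


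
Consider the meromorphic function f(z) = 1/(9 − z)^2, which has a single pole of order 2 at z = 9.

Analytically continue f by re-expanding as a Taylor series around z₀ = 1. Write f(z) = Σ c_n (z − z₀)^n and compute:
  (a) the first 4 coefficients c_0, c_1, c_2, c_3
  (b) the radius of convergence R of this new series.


Let w = z − z₀, so z = z₀ + w.
Then 9 − z = 9 − (z₀ + w) = (9 − z₀) − w = 8 − w.
f(z) = 1/(8 − w)^2 = (1/(8)^2) · (1 − w/(8))^{−2}.
By the binomial series (1−u)^{−2} = Σ_{n≥0} C(n+1, 1) u^n for |u|<1, with u = w/(8):
  c_n = C(n+1, 1) / (8)^(n+2).
  c_0 = 1/(8)^2 = 1/64.
  c_1 = 2/(8)^3 = 1/256.
  c_2 = 3/(8)^4 = 3/4096.
  c_3 = 4/(8)^5 = 1/8192.
The series is valid for |w/d| < 1, i.e. |z − z₀| < |d|.
Radius of convergence: R = |9 − z₀| = |8| = 8 (distance from z₀ to the singularity z = 9).

c_0 = 1/64, c_1 = 1/256, c_2 = 3/4096, c_3 = 1/8192; R = 8.


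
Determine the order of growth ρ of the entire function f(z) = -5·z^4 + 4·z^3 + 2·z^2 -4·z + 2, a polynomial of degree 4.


|f(z)| ≤ Σ|c_k|·r^k = O(r^4) as r → ∞. Polynomial growth is O(e^{r^ε}) for every ε > 0 (since r^4/e^{r^ε} → 0), so ρ ≤ ε for all ε > 0, i.e. ρ = 0. Every nonconstant polynomial has order 0.
Therefore ρ = 0.

Order ρ = 0.


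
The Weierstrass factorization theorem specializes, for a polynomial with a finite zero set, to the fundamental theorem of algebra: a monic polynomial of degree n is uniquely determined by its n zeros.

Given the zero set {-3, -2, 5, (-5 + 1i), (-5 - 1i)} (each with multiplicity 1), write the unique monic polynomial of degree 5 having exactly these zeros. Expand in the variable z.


The polynomial is p(z) = ∏_{α ∈ S} (z − α), where S = {-3, -2, 5, (-5 + 1i), (-5 - 1i)}.
Expanding the product yields: p(z) = z^5 + 10·z^4 + 7·z^3 -220·z^2 -794·z -780.
Note conjugate pairs combine to real quadratics: (z − (-5+1i))(z − (-5−1i)) = z² + 10z + 26.
The resulting polynomial has degree 5 and real coefficients as required.

p(z) = z^5 + 10·z^4 + 7·z^3 -220·z^2 -794·z -780.


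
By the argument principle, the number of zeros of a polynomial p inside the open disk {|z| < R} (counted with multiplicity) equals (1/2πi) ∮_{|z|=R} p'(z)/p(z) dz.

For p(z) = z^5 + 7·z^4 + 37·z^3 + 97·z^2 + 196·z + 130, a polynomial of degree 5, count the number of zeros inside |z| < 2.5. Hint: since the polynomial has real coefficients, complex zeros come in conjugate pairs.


The zeros of p are: (-2 + 3i), (-2 - 3i), (-1 + 3i), (-1 - 3i), -1.
Their magnitudes are: 3.606, 3.606, 3.162, 3.162, 1.
Zeros with |z| < R = 2.5: -1.
Count = 1.
By the argument principle, (1/2πi) ∮_{|z|=R} p'(z)/p(z) dz equals exactly this count.

Number of zeros inside |z| < 2.5: 1.


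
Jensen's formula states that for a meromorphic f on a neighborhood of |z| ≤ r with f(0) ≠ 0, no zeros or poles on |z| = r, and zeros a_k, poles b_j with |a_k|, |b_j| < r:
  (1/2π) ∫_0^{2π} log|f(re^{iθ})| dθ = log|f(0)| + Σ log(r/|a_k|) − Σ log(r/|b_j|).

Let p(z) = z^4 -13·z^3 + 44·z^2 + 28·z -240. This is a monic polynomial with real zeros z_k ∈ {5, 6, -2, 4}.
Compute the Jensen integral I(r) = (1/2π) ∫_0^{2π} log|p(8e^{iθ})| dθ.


Zeros: -2, 4, 5, 6; r = 8.
Inside |z| < r: -2, 4, 5, 6. Outside (|z| ≥ r): ∅.
p(0) = -240, so log|p(0)| = log(240) = 5.4806.
Apply Jensen: I(r) = log|p(0)| + Σ_k log(r/|z_k|), summed over zeros inside |z| < r.
  log(r/|z_k|) for z_k = 5: log(8/5) = 0.4700
  log(r/|z_k|) for z_k = 6: log(8/6) = 0.2877
  log(r/|z_k|) for z_k = -2: log(8/2) = 1.3863
  log(r/|z_k|) for z_k = 4: log(8/4) = 0.6931
Sum over inside zeros: 2.8371.
I(r) = log|p(0)| + (inside sum) = 5.4806 + 2.8371 = 8.3178.
Closed form (all zeros inside, monic): I(r) = n·log(r) = 4·log(8) = 8.3178. ✓

I(r) ≈ 8.3178.


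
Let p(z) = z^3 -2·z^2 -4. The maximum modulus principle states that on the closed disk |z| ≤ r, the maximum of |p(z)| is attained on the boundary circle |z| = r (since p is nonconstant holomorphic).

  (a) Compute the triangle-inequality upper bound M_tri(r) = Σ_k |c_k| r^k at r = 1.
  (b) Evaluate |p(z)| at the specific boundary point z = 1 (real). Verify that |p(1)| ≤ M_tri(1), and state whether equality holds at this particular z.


Coefficients: c_0 = -4, c_1 = 0, c_2 = -2, c_3 = 1. Radius r = 1.
Part (a). Triangle bound: M_tri(r) = Σ_k |c_k| r^k
  = |-4|·1^0 + |0|·1^1 + |-2|·1^2 + |1|·1^3
  = 4 + 0 + 2 + 1 = 7.
This bounds M(r) := max_{|z|=r} |p(z)| from above; equality holds iff all terms c_k z^k can be made to align in phase at a single z on |z|=r.
Part (b). At z = 1 (real, on the circle |z| = r):
  p(1) = (-4)·1^0 + (0)·1^1 + (-2)·1^2 + (1)·1^3 = -5.
  |p(1)| = 5.
Check: |p(1)| = 5 ≤ 7 = M_tri(1). ✓ Equality does not hold at z = 1 (the coefficients have mixed signs, so the terms do not all align in phase there).

M_tri(1) = 7; |p(1)| = 5; equality at z=1: no.


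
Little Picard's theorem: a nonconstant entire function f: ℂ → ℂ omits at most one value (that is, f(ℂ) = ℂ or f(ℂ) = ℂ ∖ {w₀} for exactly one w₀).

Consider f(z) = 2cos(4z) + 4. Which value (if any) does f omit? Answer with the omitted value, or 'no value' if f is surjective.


Little Picard bounds the complement of f(ℂ) to at most one point.
cos is entire and surjective onto ℂ: for every w ∈ ℂ, cos(ζ) = w has a solution ζ ∈ ℂ (e.g., via the complex inverse arccos). With ζ = 4z this gives z = ζ/(4). Then 2·cos(4z) takes every value in 2·ℂ = ℂ, and adding 4 is a bijection of ℂ. So f is surjective and omits no value. (Note: only on the real line is cos bounded by [−1, 1].)

Omitted value: no value.


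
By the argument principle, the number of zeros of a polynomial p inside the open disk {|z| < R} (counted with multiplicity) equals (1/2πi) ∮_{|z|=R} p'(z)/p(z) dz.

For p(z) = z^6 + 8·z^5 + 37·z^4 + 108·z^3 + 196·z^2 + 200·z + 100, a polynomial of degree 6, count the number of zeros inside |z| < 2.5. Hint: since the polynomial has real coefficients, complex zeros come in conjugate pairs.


The zeros of p are: (-2 + 1i), (-2 - 1i), (-1 + 1i), (-1 - 1i), (-1 + 3i), (-1 - 3i).
Their magnitudes are: 2.236, 2.236, 1.414, 1.414, 3.162, 3.162.
Zeros with |z| < R = 2.5: (-2 + 1i), (-2 - 1i), (-1 + 1i), (-1 - 1i).
Count = 4.
By the argument principle, (1/2πi) ∮_{|z|=R} p'(z)/p(z) dz equals exactly this count.

Number of zeros inside |z| < 2.5: 4.


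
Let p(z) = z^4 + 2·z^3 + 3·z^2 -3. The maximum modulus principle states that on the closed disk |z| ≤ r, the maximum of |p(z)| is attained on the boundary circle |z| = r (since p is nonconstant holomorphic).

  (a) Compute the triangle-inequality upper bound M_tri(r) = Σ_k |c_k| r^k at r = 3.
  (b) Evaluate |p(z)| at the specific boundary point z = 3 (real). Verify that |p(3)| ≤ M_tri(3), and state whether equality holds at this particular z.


Coefficients: c_0 = -3, c_1 = 0, c_2 = 3, c_3 = 2, c_4 = 1. Radius r = 3.
Part (a). Triangle bound: M_tri(r) = Σ_k |c_k| r^k
  = |-3|·3^0 + |0|·3^1 + |3|·3^2 + |2|·3^3 + |1|·3^4
  = 3 + 0 + 27 + 54 + 81 = 165.
This bounds M(r) := max_{|z|=r} |p(z)| from above; equality holds iff all terms c_k z^k can be made to align in phase at a single z on |z|=r.
Part (b). At z = 3 (real, on the circle |z| = r):
  p(3) = (-3)·3^0 + (0)·3^1 + (3)·3^2 + (2)·3^3 + (1)·3^4 = 159.
  |p(3)| = 159.
Check: |p(3)| = 159 ≤ 165 = M_tri(3). ✓ Equality does not hold at z = 3 (the coefficients have mixed signs, so the terms do not all align in phase there).

M_tri(3) = 165; |p(3)| = 159; equality at z=3: no.


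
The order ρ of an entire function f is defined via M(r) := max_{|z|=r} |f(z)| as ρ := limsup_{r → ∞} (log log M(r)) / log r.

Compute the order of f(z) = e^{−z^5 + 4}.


|e^{−z^5 + 4}| = e^{Re(-1·z^5) + 4} ≤ e^{1|z|^5 + 4} = e^{1r^5 + 4} on |z| = r, so ρ ≤ 5. Choosing z on |z|=r so that -1·z^5 is real positive (always possible by picking arg z appropriately) gives |f(z)| = e^{1r^5 + 4}, matching the bound. The additive constant 4 does not affect log log M(r) ~ 5·log r. Hence ρ = 5.
Therefore ρ = 5.

Order ρ = 5.


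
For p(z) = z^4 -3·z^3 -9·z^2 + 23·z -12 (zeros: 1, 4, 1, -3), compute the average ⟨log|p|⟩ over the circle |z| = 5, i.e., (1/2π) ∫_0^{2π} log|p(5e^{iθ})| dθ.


Zeros: -3, 1, 1, 4; r = 5.
Inside |z| < r: -3, 1, 1, 4. Outside (|z| ≥ r): ∅.
p(0) = -12, so log|p(0)| = log(12) = 2.4849.
Apply Jensen: I(r) = log|p(0)| + Σ_k log(r/|z_k|), summed over zeros inside |z| < r.
  log(r/|z_k|) for z_k = 1: log(5/1) = 1.6094
  log(r/|z_k|) for z_k = 4: log(5/4) = 0.2231
  log(r/|z_k|) for z_k = 1: log(5/1) = 1.6094
  log(r/|z_k|) for z_k = -3: log(5/3) = 0.5108
Sum over inside zeros: 3.9528.
I(r) = log|p(0)| + (inside sum) = 2.4849 + 3.9528 = 6.4378.
Closed form (all zeros inside, monic): I(r) = n·log(r) = 4·log(5) = 6.4378. ✓

I(r) ≈ 6.4378.


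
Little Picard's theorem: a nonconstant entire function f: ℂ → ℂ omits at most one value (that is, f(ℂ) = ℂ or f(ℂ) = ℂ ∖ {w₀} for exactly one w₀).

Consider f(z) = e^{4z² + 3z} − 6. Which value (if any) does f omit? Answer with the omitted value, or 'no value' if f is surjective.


Little Picard bounds the complement of f(ℂ) to at most one point.
The exponent g(z) = 4z² + 3z is a nonconstant polynomial, hence surjective onto ℂ. So e^{g(z)} takes every value in {e^w : w ∈ ℂ} = ℂ ∖ {0}. Adding -6 shifts the range to ℂ ∖ {-6}. f omits exactly -6.

Omitted value: -6.


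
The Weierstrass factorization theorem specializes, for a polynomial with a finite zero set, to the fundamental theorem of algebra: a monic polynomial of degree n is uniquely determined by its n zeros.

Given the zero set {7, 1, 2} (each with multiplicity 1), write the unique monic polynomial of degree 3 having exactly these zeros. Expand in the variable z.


The polynomial is p(z) = ∏_{α ∈ S} (z − α), where S = {7, 1, 2}.
Expanding the product yields: p(z) = z^3 -10·z^2 + 23·z -14.
The resulting polynomial has degree 3 and real coefficients as required.

p(z) = z^3 -10·z^2 + 23·z -14.


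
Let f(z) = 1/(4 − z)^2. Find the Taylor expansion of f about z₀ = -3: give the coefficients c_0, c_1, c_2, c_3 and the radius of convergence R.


Let w = z − z₀, so z = z₀ + w.
Then 4 − z = 4 − (z₀ + w) = (4 − z₀) − w = 7 − w.
f(z) = 1/(7 − w)^2 = (1/(7)^2) · (1 − w/(7))^{−2}.
By the binomial series (1−u)^{−2} = Σ_{n≥0} C(n+1, 1) u^n for |u|<1, with u = w/(7):
  c_n = C(n+1, 1) / (7)^(n+2).
  c_0 = 1/(7)^2 = 1/49.
  c_1 = 2/(7)^3 = 2/343.
  c_2 = 3/(7)^4 = 3/2401.
  c_3 = 4/(7)^5 = 4/16807.
The series is valid for |w/d| < 1, i.e. |z − z₀| < |d|.
Radius of convergence: R = |4 − z₀| = |7| = 7 (distance from z₀ to the singularity z = 4).

c_0 = 1/49, c_1 = 2/343, c_2 = 3/2401, c_3 = 4/16807; R = 7.


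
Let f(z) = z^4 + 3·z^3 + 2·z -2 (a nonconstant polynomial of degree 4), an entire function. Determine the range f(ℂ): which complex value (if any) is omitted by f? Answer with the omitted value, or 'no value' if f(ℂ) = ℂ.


Little Picard bounds the complement of f(ℂ) to at most one point.
For every w ∈ ℂ, the equation p(z) − w = 0 is a nonconstant polynomial in z and hence has at least one root by the fundamental theorem of algebra. So p is surjective onto ℂ, omitting no value.

Omitted value: no value.


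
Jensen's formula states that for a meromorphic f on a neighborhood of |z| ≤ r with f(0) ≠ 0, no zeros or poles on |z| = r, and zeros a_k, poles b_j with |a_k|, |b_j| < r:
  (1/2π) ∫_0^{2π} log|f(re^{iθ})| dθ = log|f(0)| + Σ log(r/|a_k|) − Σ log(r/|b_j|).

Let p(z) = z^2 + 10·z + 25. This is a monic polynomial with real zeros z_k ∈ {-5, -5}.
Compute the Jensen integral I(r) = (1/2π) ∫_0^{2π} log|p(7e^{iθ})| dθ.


Zeros: -5, -5; r = 7.
Inside |z| < r: -5, -5. Outside (|z| ≥ r): ∅.
p(0) = 25, so log|p(0)| = log(25) = 3.2189.
Apply Jensen: I(r) = log|p(0)| + Σ_k log(r/|z_k|), summed over zeros inside |z| < r.
  log(r/|z_k|) for z_k = -5: log(7/5) = 0.3365
  log(r/|z_k|) for z_k = -5: log(7/5) = 0.3365
Sum over inside zeros: 0.6729.
I(r) = log|p(0)| + (inside sum) = 3.2189 + 0.6729 = 3.8918.
Closed form (all zeros inside, monic): I(r) = n·log(r) = 2·log(7) = 3.8918. ✓

I(r) ≈ 3.8918.


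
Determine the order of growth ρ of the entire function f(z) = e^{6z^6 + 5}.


|e^{6z^6 + 5}| = e^{Re(6·z^6) + 5} ≤ e^{6|z|^6 + 5} = e^{6r^6 + 5} on |z| = r, so ρ ≤ 6. Choosing z on |z|=r so that 6·z^6 is real positive (always possible by picking arg z appropriately) gives |f(z)| = e^{6r^6 + 5}, matching the bound. The additive constant 5 does not affect log log M(r) ~ 6·log r. Hence ρ = 6.
Therefore ρ = 6.

Order ρ = 6.


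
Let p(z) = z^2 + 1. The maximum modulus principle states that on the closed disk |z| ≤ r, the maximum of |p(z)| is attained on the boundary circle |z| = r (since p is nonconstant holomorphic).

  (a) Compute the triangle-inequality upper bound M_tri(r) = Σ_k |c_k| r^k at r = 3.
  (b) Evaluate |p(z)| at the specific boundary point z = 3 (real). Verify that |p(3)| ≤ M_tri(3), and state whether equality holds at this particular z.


Coefficients: c_0 = 1, c_1 = 0, c_2 = 1. Radius r = 3.
Part (a). Triangle bound: M_tri(r) = Σ_k |c_k| r^k
  = |1|·3^0 + |0|·3^1 + |1|·3^2
  = 1 + 0 + 9 = 10.
This bounds M(r) := max_{|z|=r} |p(z)| from above; equality holds iff all terms c_k z^k can be made to align in phase at a single z on |z|=r.
Part (b). At z = 3 (real, on the circle |z| = r):
  p(3) = (1)·3^0 + (0)·3^1 + (1)·3^2 = 10.
  |p(3)| = 10.
Since all nonzero coefficients share the same sign, |p(3)| = 10 = M_tri(3); the triangle bound is attained at z = 3, so in fact M(r) = 10.

M_tri(3) = 10; |p(3)| = 10; equality at z=3: yes.


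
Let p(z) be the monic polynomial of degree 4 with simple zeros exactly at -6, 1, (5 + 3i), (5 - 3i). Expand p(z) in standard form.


The polynomial is p(z) = ∏_{α ∈ S} (z − α), where S = {-6, 1, (5 + 3i), (5 - 3i)}.
Expanding the product yields: p(z) = z^4 -5·z^3 -22·z^2 + 230·z -204.
Note conjugate pairs combine to real quadratics: (z − (5+3i))(z − (5−3i)) = z² − 10z + 34.
The resulting polynomial has degree 4 and real coefficients as required.

p(z) = z^4 -5·z^3 -22·z^2 + 230·z -204.


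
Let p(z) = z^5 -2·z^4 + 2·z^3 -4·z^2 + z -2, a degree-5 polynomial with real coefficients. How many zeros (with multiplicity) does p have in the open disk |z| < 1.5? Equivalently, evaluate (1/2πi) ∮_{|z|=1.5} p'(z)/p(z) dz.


The zeros of p are: (0 + 1i), (0 - 1i), (0 + 1i), (0 - 1i), 2.
Their magnitudes are: 1, 1, 1, 1, 2.
Zeros with |z| < R = 1.5: (0 + 1i), (0 - 1i), (0 + 1i), (0 - 1i).
Count = 4.
By the argument principle, (1/2πi) ∮_{|z|=R} p'(z)/p(z) dz equals exactly this count.

Number of zeros inside |z| < 1.5: 4.


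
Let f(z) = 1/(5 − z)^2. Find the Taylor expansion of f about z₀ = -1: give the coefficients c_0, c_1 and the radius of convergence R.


Let w = z − z₀, so z = z₀ + w.
Then 5 − z = 5 − (z₀ + w) = (5 − z₀) − w = 6 − w.
f(z) = 1/(6 − w)^2 = (1/(6)^2) · (1 − w/(6))^{−2}.
By the binomial series (1−u)^{−2} = Σ_{n≥0} C(n+1, 1) u^n for |u|<1, with u = w/(6):
  c_n = C(n+1, 1) / (6)^(n+2).
  c_0 = 1/(6)^2 = 1/36.
  c_1 = 2/(6)^3 = 1/108.
The series is valid for |w/d| < 1, i.e. |z − z₀| < |d|.
Radius of convergence: R = |5 − z₀| = |6| = 6 (distance from z₀ to the singularity z = 5).

c_0 = 1/36, c_1 = 1/108; R = 6.


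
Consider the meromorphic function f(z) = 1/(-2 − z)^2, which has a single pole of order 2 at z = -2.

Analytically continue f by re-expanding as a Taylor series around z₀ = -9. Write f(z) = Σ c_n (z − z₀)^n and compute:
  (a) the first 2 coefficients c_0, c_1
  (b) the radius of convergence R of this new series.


Let w = z − z₀, so z = z₀ + w.
Then -2 − z = -2 − (z₀ + w) = (-2 − z₀) − w = 7 − w.
f(z) = 1/(7 − w)^2 = (1/(7)^2) · (1 − w/(7))^{−2}.
By the binomial series (1−u)^{−2} = Σ_{n≥0} C(n+1, 1) u^n for |u|<1, with u = w/(7):
  c_n = C(n+1, 1) / (7)^(n+2).
  c_0 = 1/(7)^2 = 1/49.
  c_1 = 2/(7)^3 = 2/343.
The series is valid for |w/d| < 1, i.e. |z − z₀| < |d|.
Radius of convergence: R = |-2 − z₀| = |7| = 7 (distance from z₀ to the singularity z = -2).

c_0 = 1/49, c_1 = 2/343; R = 7.


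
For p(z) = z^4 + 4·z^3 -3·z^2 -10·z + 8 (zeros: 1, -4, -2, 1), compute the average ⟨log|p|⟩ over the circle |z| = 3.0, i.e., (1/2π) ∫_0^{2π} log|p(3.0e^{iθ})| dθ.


Zeros: -4, -2, 1, 1; r = 3.0.
Inside |z| < r: -2, 1, 1. Outside (|z| ≥ r): -4.
p(0) = 8, so log|p(0)| = log(8) = 2.0794.
Apply Jensen: I(r) = log|p(0)| + Σ_k log(r/|z_k|), summed over zeros inside |z| < r.
  log(r/|z_k|) for z_k = 1: log(3.0/1) = 1.0986
  log(r/|z_k|) for z_k = -2: log(3.0/2) = 0.4055
  log(r/|z_k|) for z_k = 1: log(3.0/1) = 1.0986
  Outside zeros (-4) contribute nothing to the Jensen sum.
Sum over inside zeros: 2.6027.
I(r) = log|p(0)| + (inside sum) = 2.0794 + 2.6027 = 4.6821.
Note: since some zeros are outside |z| ≤ r, the simplified n·log(r) form does NOT apply — only the inside zeros contribute.

I(r) ≈ 4.6821.


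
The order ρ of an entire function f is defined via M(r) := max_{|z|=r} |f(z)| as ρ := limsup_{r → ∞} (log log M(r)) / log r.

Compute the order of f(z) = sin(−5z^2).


Write sin(w) = (e^{iw} ± e^{−iw})/(2 or 2i), so |sin(w)| ≤ e^{|w|}. With w = −5z^2, |w| ≤ 5r^2 + 0 on |z|=r, giving M(r) ≤ e^{5r^2 + 0} and ρ ≤ 2. For the lower bound, choose z on |z|=r with -5z^2 purely imaginary of modulus 5r^2; then |sin(−5z^2)| grows like e^{5r^2}/2, so ρ ≥ 2. Hence ρ = 2.
Therefore ρ = 2.

Order ρ = 2.


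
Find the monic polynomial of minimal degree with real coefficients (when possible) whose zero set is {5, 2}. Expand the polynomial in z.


The polynomial is p(z) = ∏_{α ∈ S} (z − α), where S = {5, 2}.
Expanding the product yields: p(z) = z^2 -7·z + 10.
The resulting polynomial has degree 2 and real coefficients as required.

p(z) = z^2 -7·z + 10.


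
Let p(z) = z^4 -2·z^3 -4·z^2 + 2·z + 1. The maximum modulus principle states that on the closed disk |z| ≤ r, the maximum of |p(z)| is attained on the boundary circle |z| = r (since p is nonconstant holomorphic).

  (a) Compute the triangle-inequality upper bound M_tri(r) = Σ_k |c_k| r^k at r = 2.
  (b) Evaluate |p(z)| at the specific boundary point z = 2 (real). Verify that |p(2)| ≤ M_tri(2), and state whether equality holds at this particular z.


Coefficients: c_0 = 1, c_1 = 2, c_2 = -4, c_3 = -2, c_4 = 1. Radius r = 2.
Part (a). Triangle bound: M_tri(r) = Σ_k |c_k| r^k
  = |1|·2^0 + |2|·2^1 + |-4|·2^2 + |-2|·2^3 + |1|·2^4
  = 1 + 4 + 16 + 16 + 16 = 53.
This bounds M(r) := max_{|z|=r} |p(z)| from above; equality holds iff all terms c_k z^k can be made to align in phase at a single z on |z|=r.
Part (b). At z = 2 (real, on the circle |z| = r):
  p(2) = (1)·2^0 + (2)·2^1 + (-4)·2^2 + (-2)·2^3 + (1)·2^4 = -11.
  |p(2)| = 11.
Check: |p(2)| = 11 ≤ 53 = M_tri(2). ✓ Equality does not hold at z = 2 (the coefficients have mixed signs, so the terms do not all align in phase there).

M_tri(2) = 53; |p(2)| = 11; equality at z=2: no.


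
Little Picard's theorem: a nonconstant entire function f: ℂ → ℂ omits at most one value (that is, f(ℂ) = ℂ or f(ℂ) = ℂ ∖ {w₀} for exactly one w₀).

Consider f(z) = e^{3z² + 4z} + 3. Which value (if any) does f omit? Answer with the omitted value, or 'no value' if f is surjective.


Little Picard bounds the complement of f(ℂ) to at most one point.
The exponent g(z) = 3z² + 4z is a nonconstant polynomial, hence surjective onto ℂ. So e^{g(z)} takes every value in {e^w : w ∈ ℂ} = ℂ ∖ {0}. Adding 3 shifts the range to ℂ ∖ {3}. f omits exactly 3.

Omitted value: 3.


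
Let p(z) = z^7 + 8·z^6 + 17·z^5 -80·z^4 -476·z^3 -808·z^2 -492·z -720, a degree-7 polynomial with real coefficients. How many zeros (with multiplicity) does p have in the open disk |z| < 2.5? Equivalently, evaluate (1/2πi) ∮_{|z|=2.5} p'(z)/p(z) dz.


The zeros of p are: (-3 + 1i), (-3 - 1i), (-3 + 3i), (-3 - 3i), (0 + 1i), (0 - 1i), 4.
Their magnitudes are: 3.162, 3.162, 4.243, 4.243, 1, 1, 4.
Zeros with |z| < R = 2.5: (0 + 1i), (0 - 1i).
Count = 2.
By the argument principle, (1/2πi) ∮_{|z|=R} p'(z)/p(z) dz equals exactly this count.

Number of zeros inside |z| < 2.5: 2.


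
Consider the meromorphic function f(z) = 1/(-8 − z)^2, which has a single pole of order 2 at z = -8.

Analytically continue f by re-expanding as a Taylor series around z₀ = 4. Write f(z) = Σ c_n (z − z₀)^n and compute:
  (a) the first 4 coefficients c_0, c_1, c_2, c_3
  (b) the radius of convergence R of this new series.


Let w = z − z₀, so z = z₀ + w.
Then -8 − z = -8 − (z₀ + w) = (-8 − z₀) − w = -12 − w.
f(z) = 1/(-12 − w)^2 = (1/(-12)^2) · (1 − w/(-12))^{−2}.
By the binomial series (1−u)^{−2} = Σ_{n≥0} C(n+1, 1) u^n for |u|<1, with u = w/(-12):
  c_n = C(n+1, 1) / (-12)^(n+2).
  c_0 = 1/(-12)^2 = 1/144.
  c_1 = 2/(-12)^3 = -1/864.
  c_2 = 3/(-12)^4 = 1/6912.
  c_3 = 4/(-12)^5 = -1/62208.
The series is valid for |w/d| < 1, i.e. |z − z₀| < |d|.
Radius of convergence: R = |-8 − z₀| = |-12| = 12 (distance from z₀ to the singularity z = -8).

c_0 = 1/144, c_1 = -1/864, c_2 = 1/6912, c_3 = -1/62208; R = 12.


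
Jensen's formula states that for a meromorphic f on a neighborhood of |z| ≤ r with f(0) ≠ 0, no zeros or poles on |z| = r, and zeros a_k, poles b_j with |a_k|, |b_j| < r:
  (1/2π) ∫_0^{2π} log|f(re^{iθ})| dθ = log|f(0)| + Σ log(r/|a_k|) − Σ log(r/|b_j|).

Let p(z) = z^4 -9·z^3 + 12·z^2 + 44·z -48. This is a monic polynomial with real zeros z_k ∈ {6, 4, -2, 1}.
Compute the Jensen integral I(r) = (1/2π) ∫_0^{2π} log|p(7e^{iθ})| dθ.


Zeros: -2, 1, 4, 6; r = 7.
Inside |z| < r: -2, 1, 4, 6. Outside (|z| ≥ r): ∅.
p(0) = -48, so log|p(0)| = log(48) = 3.8712.
Apply Jensen: I(r) = log|p(0)| + Σ_k log(r/|z_k|), summed over zeros inside |z| < r.
  log(r/|z_k|) for z_k = 6: log(7/6) = 0.1542
  log(r/|z_k|) for z_k = 4: log(7/4) = 0.5596
  log(r/|z_k|) for z_k = -2: log(7/2) = 1.2528
  log(r/|z_k|) for z_k = 1: log(7/1) = 1.9459
Sum over inside zeros: 3.9124.
I(r) = log|p(0)| + (inside sum) = 3.8712 + 3.9124 = 7.7836.
Closed form (all zeros inside, monic): I(r) = n·log(r) = 4·log(7) = 7.7836. ✓

I(r) ≈ 7.7836.


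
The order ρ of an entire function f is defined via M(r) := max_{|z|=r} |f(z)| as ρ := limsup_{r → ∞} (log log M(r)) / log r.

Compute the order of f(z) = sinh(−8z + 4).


sinh(w) is a linear combination of e^{iw} and e^{−iw} (or e^w, e^{−w} in the hyperbolic case), so |sinh(w)| ≤ e^{|w|}. With w = −8z + 4, |w| ≤ 8|z| + 4 = 8r + 4 on |z| = r, giving M(r) ≤ e^{8r + 4}, so ρ ≤ 1. On a suitable ray (z = it for sin/cos; z = t for sinh/cosh, t real → ∞), |sinh(−8z + 4)| grows like e^{8|t|}/2, so ρ ≥ 1. Hence ρ = 1.
Therefore ρ = 1.

Order ρ = 1.


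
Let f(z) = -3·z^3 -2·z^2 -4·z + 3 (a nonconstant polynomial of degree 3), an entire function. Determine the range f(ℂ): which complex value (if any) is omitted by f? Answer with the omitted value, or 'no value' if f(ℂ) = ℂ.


Little Picard bounds the complement of f(ℂ) to at most one point.
For every w ∈ ℂ, the equation p(z) − w = 0 is a nonconstant polynomial in z and hence has at least one root by the fundamental theorem of algebra. So p is surjective onto ℂ, omitting no value.

Omitted value: no value.


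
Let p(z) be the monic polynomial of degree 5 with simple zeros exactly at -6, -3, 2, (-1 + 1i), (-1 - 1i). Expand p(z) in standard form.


The polynomial is p(z) = ∏_{α ∈ S} (z − α), where S = {-6, -3, 2, (-1 + 1i), (-1 - 1i)}.
Expanding the product yields: p(z) = z^5 + 9·z^4 + 16·z^3 -22·z^2 -72·z -72.
Note conjugate pairs combine to real quadratics: (z − (-1+1i))(z − (-1−1i)) = z² + 2z + 2.
The resulting polynomial has degree 5 and real coefficients as required.

p(z) = z^5 + 9·z^4 + 16·z^3 -22·z^2 -72·z -72.


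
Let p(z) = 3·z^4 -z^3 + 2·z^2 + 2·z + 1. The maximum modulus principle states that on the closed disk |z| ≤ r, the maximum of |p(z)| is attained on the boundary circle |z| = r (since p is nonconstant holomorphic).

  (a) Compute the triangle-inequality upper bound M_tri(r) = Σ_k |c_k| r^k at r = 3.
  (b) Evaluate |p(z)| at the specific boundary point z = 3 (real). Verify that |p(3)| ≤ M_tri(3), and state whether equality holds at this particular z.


Coefficients: c_0 = 1, c_1 = 2, c_2 = 2, c_3 = -1, c_4 = 3. Radius r = 3.
Part (a). Triangle bound: M_tri(r) = Σ_k |c_k| r^k
  = |1|·3^0 + |2|·3^1 + |2|·3^2 + |-1|·3^3 + |3|·3^4
  = 1 + 6 + 18 + 27 + 243 = 295.
This bounds M(r) := max_{|z|=r} |p(z)| from above; equality holds iff all terms c_k z^k can be made to align in phase at a single z on |z|=r.
Part (b). At z = 3 (real, on the circle |z| = r):
  p(3) = (1)·3^0 + (2)·3^1 + (2)·3^2 + (-1)·3^3 + (3)·3^4 = 241.
  |p(3)| = 241.
Check: |p(3)| = 241 ≤ 295 = M_tri(3). ✓ Equality does not hold at z = 3 (the coefficients have mixed signs, so the terms do not all align in phase there).

M_tri(3) = 295; |p(3)| = 241; equality at z=3: no.
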